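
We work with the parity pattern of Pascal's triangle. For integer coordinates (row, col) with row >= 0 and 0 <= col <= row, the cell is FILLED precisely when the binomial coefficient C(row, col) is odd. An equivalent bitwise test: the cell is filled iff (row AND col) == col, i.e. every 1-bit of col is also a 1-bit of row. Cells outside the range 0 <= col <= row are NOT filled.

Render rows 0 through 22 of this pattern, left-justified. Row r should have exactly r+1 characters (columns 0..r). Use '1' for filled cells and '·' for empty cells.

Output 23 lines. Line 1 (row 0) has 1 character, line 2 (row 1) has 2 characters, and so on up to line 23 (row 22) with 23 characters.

r0=0: 1
r1=1: 11
r2=10: 1·1
r3=11: 1111
r4=100: 1···1
r5=101: 11··11
r6=110: 1·1·1·1
r7=111: 11111111
r8=1000: 1·······1
r9=1001: 11······11
r10=1010: 1·1·····1·1
r11=1011: 1111····1111
r12=1100: 1···1···1···1
r13=1101: 11··11··11··11
r14=1110: 1·1·1·1·1·1·1·1
r15=1111: 1111111111111111
r16=10000: 1···············1
r17=10001: 11··············11
r18=10010: 1·1·············1·1
r19=10011: 1111············1111
r20=10100: 1···1···········1···1
r21=10101: 11··11··········11··11
r22=10110: 1·1·1·1·········1·1·1·1

Answer: 1
11
1·1
1111
1···1
11··11
1·1·1·1
11111111
1·······1
11······11
1·1·····1·1
1111····1111
1···1···1···1
11··11··11··11
1·1·1·1·1·1·1·1
1111111111111111
1···············1
11··············11
1·1·············1·1
1111············1111
1···1···········1···1
11··11··········11··11
1·1·1·1·········1·1·1·1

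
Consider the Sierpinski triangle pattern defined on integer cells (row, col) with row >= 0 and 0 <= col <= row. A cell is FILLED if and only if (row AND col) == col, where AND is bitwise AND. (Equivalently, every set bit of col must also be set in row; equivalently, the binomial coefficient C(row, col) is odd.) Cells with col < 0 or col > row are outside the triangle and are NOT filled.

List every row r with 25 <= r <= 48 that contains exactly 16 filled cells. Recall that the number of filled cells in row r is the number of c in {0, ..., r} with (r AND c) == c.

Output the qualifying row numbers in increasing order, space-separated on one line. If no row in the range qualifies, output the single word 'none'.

Answer: 27 29 30 39 43 45 46

Derivation:
Row r has 2^popcount(r) filled cells, so we need popcount(r) = log2(16) = 4.
Scan r = 25..48 and keep those with exactly 4 one-bits:
r=25=11001 popcount=3 -> skip
r=26=11010 popcount=3 -> skip
r=27=11011 popcount=4 -> KEEP
r=28=11100 popcount=3 -> skip
r=29=11101 popcount=4 -> KEEP
r=30=11110 popcount=4 -> KEEP
r=31=11111 popcount=5 -> skip
r=32=100000 popcount=1 -> skip
r=33=100001 popcount=2 -> skip
r=34=100010 popcount=2 -> skip
r=35=100011 popcount=3 -> skip
r=36=100100 popcount=2 -> skip
r=37=100101 popcount=3 -> skip
r=38=100110 popcount=3 -> skip
r=39=100111 popcount=4 -> KEEP
r=40=101000 popcount=2 -> skip
r=41=101001 popcount=3 -> skip
r=42=101010 popcount=3 -> skip
r=43=101011 popcount=4 -> KEEP
r=44=101100 popcount=3 -> skip
r=45=101101 popcount=4 -> KEEP
r=46=101110 popcount=4 -> KEEP
r=47=101111 popcount=5 -> skip
r=48=110000 popcount=2 -> skip
Kept rows: 27 29 30 39 43 45 46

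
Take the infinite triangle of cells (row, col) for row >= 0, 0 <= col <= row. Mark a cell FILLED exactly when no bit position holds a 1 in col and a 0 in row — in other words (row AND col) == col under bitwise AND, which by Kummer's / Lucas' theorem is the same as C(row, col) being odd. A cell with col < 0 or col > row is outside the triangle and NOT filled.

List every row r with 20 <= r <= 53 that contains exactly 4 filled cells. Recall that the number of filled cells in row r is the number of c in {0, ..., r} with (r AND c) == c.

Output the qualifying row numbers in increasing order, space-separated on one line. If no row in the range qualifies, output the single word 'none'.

Answer: 20 24 33 34 36 40 48

Derivation:
Row r has 2^popcount(r) filled cells, so we need popcount(r) = log2(4) = 2.
Scan r = 20..53 and keep those with exactly 2 one-bits:
r=20=10100 popcount=2 -> KEEP
r=21=10101 popcount=3 -> skip
r=22=10110 popcount=3 -> skip
r=23=10111 popcount=4 -> skip
r=24=11000 popcount=2 -> KEEP
r=25=11001 popcount=3 -> skip
r=26=11010 popcount=3 -> skip
r=27=11011 popcount=4 -> skip
r=28=11100 popcount=3 -> skip
r=29=11101 popcount=4 -> skip
r=30=11110 popcount=4 -> skip
r=31=11111 popcount=5 -> skip
r=32=100000 popcount=1 -> skip
r=33=100001 popcount=2 -> KEEP
r=34=100010 popcount=2 -> KEEP
r=35=100011 popcount=3 -> skip
r=36=100100 popcount=2 -> KEEP
r=37=100101 popcount=3 -> skip
r=38=100110 popcount=3 -> skip
r=39=100111 popcount=4 -> skip
r=40=101000 popcount=2 -> KEEP
r=41=101001 popcount=3 -> skip
r=42=101010 popcount=3 -> skip
r=43=101011 popcount=4 -> skip
r=44=101100 popcount=3 -> skip
r=45=101101 popcount=4 -> skip
r=46=101110 popcount=4 -> skip
r=47=101111 popcount=5 -> skip
r=48=110000 popcount=2 -> KEEP
r=49=110001 popcount=3 -> skip
r=50=110010 popcount=3 -> skip
r=51=110011 popcount=4 -> skip
r=52=110100 popcount=3 -> skip
r=53=110101 popcount=4 -> skip
Kept rows: 20 24 33 34 36 40 48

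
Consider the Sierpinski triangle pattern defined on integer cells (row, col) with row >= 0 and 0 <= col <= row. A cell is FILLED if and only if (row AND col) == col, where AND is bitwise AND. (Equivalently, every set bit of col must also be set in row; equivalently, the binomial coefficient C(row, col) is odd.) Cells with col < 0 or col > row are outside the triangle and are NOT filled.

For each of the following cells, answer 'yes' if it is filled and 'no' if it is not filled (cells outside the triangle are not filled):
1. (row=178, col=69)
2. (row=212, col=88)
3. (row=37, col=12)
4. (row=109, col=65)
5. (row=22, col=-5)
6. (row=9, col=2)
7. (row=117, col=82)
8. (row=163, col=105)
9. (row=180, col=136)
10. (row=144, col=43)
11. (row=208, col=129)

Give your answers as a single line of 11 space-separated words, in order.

(178,69): row=0b10110010, col=0b1000101, row AND col = 0b0 = 0; 0 != 69 -> empty
(212,88): row=0b11010100, col=0b1011000, row AND col = 0b1010000 = 80; 80 != 88 -> empty
(37,12): row=0b100101, col=0b1100, row AND col = 0b100 = 4; 4 != 12 -> empty
(109,65): row=0b1101101, col=0b1000001, row AND col = 0b1000001 = 65; 65 == 65 -> filled
(22,-5): col outside [0, 22] -> not filled
(9,2): row=0b1001, col=0b10, row AND col = 0b0 = 0; 0 != 2 -> empty
(117,82): row=0b1110101, col=0b1010010, row AND col = 0b1010000 = 80; 80 != 82 -> empty
(163,105): row=0b10100011, col=0b1101001, row AND col = 0b100001 = 33; 33 != 105 -> empty
(180,136): row=0b10110100, col=0b10001000, row AND col = 0b10000000 = 128; 128 != 136 -> empty
(144,43): row=0b10010000, col=0b101011, row AND col = 0b0 = 0; 0 != 43 -> empty
(208,129): row=0b11010000, col=0b10000001, row AND col = 0b10000000 = 128; 128 != 129 -> empty

Answer: no no no yes no no no no no no no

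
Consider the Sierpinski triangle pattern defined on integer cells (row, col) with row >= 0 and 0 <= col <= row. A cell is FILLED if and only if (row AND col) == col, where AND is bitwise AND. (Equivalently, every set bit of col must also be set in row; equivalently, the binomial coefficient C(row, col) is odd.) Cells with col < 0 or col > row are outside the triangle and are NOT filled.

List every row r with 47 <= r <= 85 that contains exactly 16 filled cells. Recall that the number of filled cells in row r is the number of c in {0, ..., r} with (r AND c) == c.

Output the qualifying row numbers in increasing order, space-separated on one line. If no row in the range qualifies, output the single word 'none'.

Answer: 51 53 54 57 58 60 71 75 77 78 83 85

Derivation:
Row r has 2^popcount(r) filled cells, so we need popcount(r) = log2(16) = 4.
Scan r = 47..85 and keep those with exactly 4 one-bits:
r=47=101111 popcount=5 -> skip
r=48=110000 popcount=2 -> skip
r=49=110001 popcount=3 -> skip
r=50=110010 popcount=3 -> skip
r=51=110011 popcount=4 -> KEEP
r=52=110100 popcount=3 -> skip
r=53=110101 popcount=4 -> KEEP
r=54=110110 popcount=4 -> KEEP
r=55=110111 popcount=5 -> skip
r=56=111000 popcount=3 -> skip
r=57=111001 popcount=4 -> KEEP
r=58=111010 popcount=4 -> KEEP
r=59=111011 popcount=5 -> skip
r=60=111100 popcount=4 -> KEEP
r=61=111101 popcount=5 -> skip
r=62=111110 popcount=5 -> skip
r=63=111111 popcount=6 -> skip
r=64=1000000 popcount=1 -> skip
r=65=1000001 popcount=2 -> skip
r=66=1000010 popcount=2 -> skip
r=67=1000011 popcount=3 -> skip
r=68=1000100 popcount=2 -> skip
r=69=1000101 popcount=3 -> skip
r=70=1000110 popcount=3 -> skip
r=71=1000111 popcount=4 -> KEEP
r=72=1001000 popcount=2 -> skip
r=73=1001001 popcount=3 -> skip
r=74=1001010 popcount=3 -> skip
r=75=1001011 popcount=4 -> KEEP
r=76=1001100 popcount=3 -> skip
r=77=1001101 popcount=4 -> KEEP
r=78=1001110 popcount=4 -> KEEP
r=79=1001111 popcount=5 -> skip
r=80=1010000 popcount=2 -> skip
r=81=1010001 popcount=3 -> skip
r=82=1010010 popcount=3 -> skip
r=83=1010011 popcount=4 -> KEEP
r=84=1010100 popcount=3 -> skip
r=85=1010101 popcount=4 -> KEEP
Kept rows: 51 53 54 57 58 60 71 75 77 78 83 85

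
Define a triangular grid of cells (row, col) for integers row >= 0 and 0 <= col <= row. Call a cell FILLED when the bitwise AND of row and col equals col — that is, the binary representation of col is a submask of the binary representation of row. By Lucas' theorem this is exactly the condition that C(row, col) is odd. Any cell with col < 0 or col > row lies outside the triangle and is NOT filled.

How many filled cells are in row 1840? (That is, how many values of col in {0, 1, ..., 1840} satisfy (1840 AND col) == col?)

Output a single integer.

1840 in binary = 11100110000
popcount(1840) = number of 1-bits in 11100110000 = 5
A col c satisfies (1840 AND c) == c iff every set bit of c is also set in 1840; each of the 5 set bits of 1840 can independently be on or off in c.
count = 2^5 = 32

Answer: 32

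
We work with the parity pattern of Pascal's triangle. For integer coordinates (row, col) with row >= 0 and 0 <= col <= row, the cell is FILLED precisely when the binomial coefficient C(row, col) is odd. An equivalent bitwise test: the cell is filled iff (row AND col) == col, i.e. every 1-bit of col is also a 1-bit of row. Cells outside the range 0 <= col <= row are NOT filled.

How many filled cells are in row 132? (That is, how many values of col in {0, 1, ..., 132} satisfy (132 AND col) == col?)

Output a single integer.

132 in binary = 10000100
popcount(132) = number of 1-bits in 10000100 = 2
A col c satisfies (132 AND c) == c iff every set bit of c is also set in 132; each of the 2 set bits of 132 can independently be on or off in c.
count = 2^2 = 4

Answer: 4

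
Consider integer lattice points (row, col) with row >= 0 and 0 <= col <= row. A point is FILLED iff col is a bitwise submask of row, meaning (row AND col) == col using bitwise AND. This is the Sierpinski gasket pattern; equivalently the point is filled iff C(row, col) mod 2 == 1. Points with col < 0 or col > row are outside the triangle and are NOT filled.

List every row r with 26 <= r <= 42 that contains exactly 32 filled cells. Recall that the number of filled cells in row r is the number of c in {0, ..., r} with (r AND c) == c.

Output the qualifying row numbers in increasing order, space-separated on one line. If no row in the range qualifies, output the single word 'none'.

Answer: 31

Derivation:
Row r has 2^popcount(r) filled cells, so we need popcount(r) = log2(32) = 5.
Scan r = 26..42 and keep those with exactly 5 one-bits:
r=26=11010 popcount=3 -> skip
r=27=11011 popcount=4 -> skip
r=28=11100 popcount=3 -> skip
r=29=11101 popcount=4 -> skip
r=30=11110 popcount=4 -> skip
r=31=11111 popcount=5 -> KEEP
r=32=100000 popcount=1 -> skip
r=33=100001 popcount=2 -> skip
r=34=100010 popcount=2 -> skip
r=35=100011 popcount=3 -> skip
r=36=100100 popcount=2 -> skip
r=37=100101 popcount=3 -> skip
r=38=100110 popcount=3 -> skip
r=39=100111 popcount=4 -> skip
r=40=101000 popcount=2 -> skip
r=41=101001 popcount=3 -> skip
r=42=101010 popcount=3 -> skip
Kept rows: 31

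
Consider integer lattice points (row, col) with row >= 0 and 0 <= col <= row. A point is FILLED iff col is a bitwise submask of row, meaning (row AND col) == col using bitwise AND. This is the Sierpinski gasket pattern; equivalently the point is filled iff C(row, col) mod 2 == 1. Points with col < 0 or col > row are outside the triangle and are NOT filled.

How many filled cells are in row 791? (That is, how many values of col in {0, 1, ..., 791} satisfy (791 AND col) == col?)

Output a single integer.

791 in binary = 1100010111
popcount(791) = number of 1-bits in 1100010111 = 6
A col c satisfies (791 AND c) == c iff every set bit of c is also set in 791; each of the 6 set bits of 791 can independently be on or off in c.
count = 2^6 = 64

Answer: 64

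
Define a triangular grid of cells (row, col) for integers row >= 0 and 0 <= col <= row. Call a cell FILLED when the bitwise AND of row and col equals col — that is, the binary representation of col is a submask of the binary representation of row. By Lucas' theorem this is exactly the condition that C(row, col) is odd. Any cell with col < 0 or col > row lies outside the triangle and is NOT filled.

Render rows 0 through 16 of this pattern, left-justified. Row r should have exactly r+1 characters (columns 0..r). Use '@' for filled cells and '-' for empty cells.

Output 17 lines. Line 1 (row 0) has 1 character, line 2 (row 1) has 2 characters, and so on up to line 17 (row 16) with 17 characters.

Answer: @
@@
@-@
@@@@
@---@
@@--@@
@-@-@-@
@@@@@@@@
@-------@
@@------@@
@-@-----@-@
@@@@----@@@@
@---@---@---@
@@--@@--@@--@@
@-@-@-@-@-@-@-@
@@@@@@@@@@@@@@@@
@---------------@

Derivation:
r0=0: @
r1=1: @@
r2=10: @-@
r3=11: @@@@
r4=100: @---@
r5=101: @@--@@
r6=110: @-@-@-@
r7=111: @@@@@@@@
r8=1000: @-------@
r9=1001: @@------@@
r10=1010: @-@-----@-@
r11=1011: @@@@----@@@@
r12=1100: @---@---@---@
r13=1101: @@--@@--@@--@@
r14=1110: @-@-@-@-@-@-@-@
r15=1111: @@@@@@@@@@@@@@@@
r16=10000: @---------------@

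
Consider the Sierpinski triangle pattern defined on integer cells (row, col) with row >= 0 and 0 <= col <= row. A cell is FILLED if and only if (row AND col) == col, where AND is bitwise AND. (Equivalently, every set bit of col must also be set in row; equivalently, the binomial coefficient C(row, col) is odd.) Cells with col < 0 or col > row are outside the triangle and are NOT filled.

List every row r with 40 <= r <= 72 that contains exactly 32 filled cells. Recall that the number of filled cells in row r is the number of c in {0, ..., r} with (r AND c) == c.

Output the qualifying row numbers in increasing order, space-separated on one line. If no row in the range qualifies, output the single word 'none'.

Row r has 2^popcount(r) filled cells, so we need popcount(r) = log2(32) = 5.
Scan r = 40..72 and keep those with exactly 5 one-bits:
r=40=101000 popcount=2 -> skip
r=41=101001 popcount=3 -> skip
r=42=101010 popcount=3 -> skip
r=43=101011 popcount=4 -> skip
r=44=101100 popcount=3 -> skip
r=45=101101 popcount=4 -> skip
r=46=101110 popcount=4 -> skip
r=47=101111 popcount=5 -> KEEP
r=48=110000 popcount=2 -> skip
r=49=110001 popcount=3 -> skip
r=50=110010 popcount=3 -> skip
r=51=110011 popcount=4 -> skip
r=52=110100 popcount=3 -> skip
r=53=110101 popcount=4 -> skip
r=54=110110 popcount=4 -> skip
r=55=110111 popcount=5 -> KEEP
r=56=111000 popcount=3 -> skip
r=57=111001 popcount=4 -> skip
r=58=111010 popcount=4 -> skip
r=59=111011 popcount=5 -> KEEP
r=60=111100 popcount=4 -> skip
r=61=111101 popcount=5 -> KEEP
r=62=111110 popcount=5 -> KEEP
r=63=111111 popcount=6 -> skip
r=64=1000000 popcount=1 -> skip
r=65=1000001 popcount=2 -> skip
r=66=1000010 popcount=2 -> skip
r=67=1000011 popcount=3 -> skip
r=68=1000100 popcount=2 -> skip
r=69=1000101 popcount=3 -> skip
r=70=1000110 popcount=3 -> skip
r=71=1000111 popcount=4 -> skip
r=72=1001000 popcount=2 -> skip
Kept rows: 47 55 59 61 62

Answer: 47 55 59 61 62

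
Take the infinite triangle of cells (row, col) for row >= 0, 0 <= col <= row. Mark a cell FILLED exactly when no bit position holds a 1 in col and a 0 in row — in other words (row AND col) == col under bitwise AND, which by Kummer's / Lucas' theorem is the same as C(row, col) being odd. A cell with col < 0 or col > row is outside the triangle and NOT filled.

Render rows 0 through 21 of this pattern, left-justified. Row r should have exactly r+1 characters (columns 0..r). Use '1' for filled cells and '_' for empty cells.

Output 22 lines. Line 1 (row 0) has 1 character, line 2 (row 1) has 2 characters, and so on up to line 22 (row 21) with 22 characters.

Answer: 1
11
1_1
1111
1___1
11__11
1_1_1_1
11111111
1_______1
11______11
1_1_____1_1
1111____1111
1___1___1___1
11__11__11__11
1_1_1_1_1_1_1_1
1111111111111111
1_______________1
11______________11
1_1_____________1_1
1111____________1111
1___1___________1___1
11__11__________11__11

Derivation:
r0=0: 1
r1=1: 11
r2=10: 1_1
r3=11: 1111
r4=100: 1___1
r5=101: 11__11
r6=110: 1_1_1_1
r7=111: 11111111
r8=1000: 1_______1
r9=1001: 11______11
r10=1010: 1_1_____1_1
r11=1011: 1111____1111
r12=1100: 1___1___1___1
r13=1101: 11__11__11__11
r14=1110: 1_1_1_1_1_1_1_1
r15=1111: 1111111111111111
r16=10000: 1_______________1
r17=10001: 11______________11
r18=10010: 1_1_____________1_1
r19=10011: 1111____________1111
r20=10100: 1___1___________1___1
r21=10101: 11__11__________11__11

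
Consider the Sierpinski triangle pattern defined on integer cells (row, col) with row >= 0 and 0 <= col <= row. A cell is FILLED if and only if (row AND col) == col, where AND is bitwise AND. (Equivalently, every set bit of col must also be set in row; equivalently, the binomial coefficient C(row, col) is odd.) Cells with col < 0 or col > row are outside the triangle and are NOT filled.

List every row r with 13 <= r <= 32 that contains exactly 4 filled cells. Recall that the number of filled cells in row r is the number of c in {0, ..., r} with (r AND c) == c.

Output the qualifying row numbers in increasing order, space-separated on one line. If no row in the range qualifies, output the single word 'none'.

Row r has 2^popcount(r) filled cells, so we need popcount(r) = log2(4) = 2.
Scan r = 13..32 and keep those with exactly 2 one-bits:
r=13=1101 popcount=3 -> skip
r=14=1110 popcount=3 -> skip
r=15=1111 popcount=4 -> skip
r=16=10000 popcount=1 -> skip
r=17=10001 popcount=2 -> KEEP
r=18=10010 popcount=2 -> KEEP
r=19=10011 popcount=3 -> skip
r=20=10100 popcount=2 -> KEEP
r=21=10101 popcount=3 -> skip
r=22=10110 popcount=3 -> skip
r=23=10111 popcount=4 -> skip
r=24=11000 popcount=2 -> KEEP
r=25=11001 popcount=3 -> skip
r=26=11010 popcount=3 -> skip
r=27=11011 popcount=4 -> skip
r=28=11100 popcount=3 -> skip
r=29=11101 popcount=4 -> skip
r=30=11110 popcount=4 -> skip
r=31=11111 popcount=5 -> skip
r=32=100000 popcount=1 -> skip
Kept rows: 17 18 20 24

Answer: 17 18 20 24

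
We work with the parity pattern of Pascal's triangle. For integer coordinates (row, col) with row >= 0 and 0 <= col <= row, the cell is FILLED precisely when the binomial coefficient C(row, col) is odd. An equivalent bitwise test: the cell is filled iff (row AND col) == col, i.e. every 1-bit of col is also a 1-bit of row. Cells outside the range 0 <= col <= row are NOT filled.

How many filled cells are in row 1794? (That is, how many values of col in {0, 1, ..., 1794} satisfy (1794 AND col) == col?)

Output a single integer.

Answer: 16

Derivation:
1794 in binary = 11100000010
popcount(1794) = number of 1-bits in 11100000010 = 4
A col c satisfies (1794 AND c) == c iff every set bit of c is also set in 1794; each of the 4 set bits of 1794 can independently be on or off in c.
count = 2^4 = 16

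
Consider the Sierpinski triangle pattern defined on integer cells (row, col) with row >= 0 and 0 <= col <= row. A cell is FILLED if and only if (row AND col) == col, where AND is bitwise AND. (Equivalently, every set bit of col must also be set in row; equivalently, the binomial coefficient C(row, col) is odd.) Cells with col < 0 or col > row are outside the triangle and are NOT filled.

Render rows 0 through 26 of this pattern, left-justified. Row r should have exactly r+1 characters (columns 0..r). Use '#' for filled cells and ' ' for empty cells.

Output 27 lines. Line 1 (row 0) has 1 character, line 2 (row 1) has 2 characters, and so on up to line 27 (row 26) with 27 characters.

Answer: #
##
# #
####
#   #
##  ##
# # # #
########
#       #
##      ##
# #     # #
####    ####
#   #   #   #
##  ##  ##  ##
# # # # # # # #
################
#               #
##              ##
# #             # #
####            ####
#   #           #   #
##  ##          ##  ##
# # # #         # # # #
########        ########
#       #       #       #
##      ##      ##      ##
# #     # #     # #     # #

Derivation:
r0=0: #
r1=1: ##
r2=10: # #
r3=11: ####
r4=100: #   #
r5=101: ##  ##
r6=110: # # # #
r7=111: ########
r8=1000: #       #
r9=1001: ##      ##
r10=1010: # #     # #
r11=1011: ####    ####
r12=1100: #   #   #   #
r13=1101: ##  ##  ##  ##
r14=1110: # # # # # # # #
r15=1111: ################
r16=10000: #               #
r17=10001: ##              ##
r18=10010: # #             # #
r19=10011: ####            ####
r20=10100: #   #           #   #
r21=10101: ##  ##          ##  ##
r22=10110: # # # #         # # # #
r23=10111: ########        ########
r24=11000: #       #       #       #
r25=11001: ##      ##      ##      ##
r26=11010: # #     # #     # #     # #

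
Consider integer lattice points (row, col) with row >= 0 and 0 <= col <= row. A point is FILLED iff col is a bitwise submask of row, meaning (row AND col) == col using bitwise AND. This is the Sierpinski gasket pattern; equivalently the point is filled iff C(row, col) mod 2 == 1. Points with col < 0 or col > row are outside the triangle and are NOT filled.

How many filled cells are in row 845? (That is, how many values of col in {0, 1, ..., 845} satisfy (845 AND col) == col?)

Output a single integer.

Answer: 64

Derivation:
845 in binary = 1101001101
popcount(845) = number of 1-bits in 1101001101 = 6
A col c satisfies (845 AND c) == c iff every set bit of c is also set in 845; each of the 6 set bits of 845 can independently be on or off in c.
count = 2^6 = 64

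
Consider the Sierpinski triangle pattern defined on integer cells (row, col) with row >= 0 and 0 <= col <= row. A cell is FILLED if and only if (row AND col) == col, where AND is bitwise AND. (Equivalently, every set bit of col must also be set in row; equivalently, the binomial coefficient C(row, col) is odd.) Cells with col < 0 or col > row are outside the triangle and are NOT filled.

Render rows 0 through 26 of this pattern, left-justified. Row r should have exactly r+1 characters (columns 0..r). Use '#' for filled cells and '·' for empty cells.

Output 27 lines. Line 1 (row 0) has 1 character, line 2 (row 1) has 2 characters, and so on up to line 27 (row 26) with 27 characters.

r0=0: #
r1=1: ##
r2=10: #·#
r3=11: ####
r4=100: #···#
r5=101: ##··##
r6=110: #·#·#·#
r7=111: ########
r8=1000: #·······#
r9=1001: ##······##
r10=1010: #·#·····#·#
r11=1011: ####····####
r12=1100: #···#···#···#
r13=1101: ##··##··##··##
r14=1110: #·#·#·#·#·#·#·#
r15=1111: ################
r16=10000: #···············#
r17=10001: ##··············##
r18=10010: #·#·············#·#
r19=10011: ####············####
r20=10100: #···#···········#···#
r21=10101: ##··##··········##··##
r22=10110: #·#·#·#·········#·#·#·#
r23=10111: ########········########
r24=11000: #·······#·······#·······#
r25=11001: ##······##······##······##
r26=11010: #·#·····#·#·····#·#·····#·#

Answer: #
##
#·#
####
#···#
##··##
#·#·#·#
########
#·······#
##······##
#·#·····#·#
####····####
#···#···#···#
##··##··##··##
#·#·#·#·#·#·#·#
################
#···············#
##··············##
#·#·············#·#
####············####
#···#···········#···#
##··##··········##··##
#·#·#·#·········#·#·#·#
########········########
#·······#·······#·······#
##······##······##······##
#·#·····#·#·····#·#·····#·#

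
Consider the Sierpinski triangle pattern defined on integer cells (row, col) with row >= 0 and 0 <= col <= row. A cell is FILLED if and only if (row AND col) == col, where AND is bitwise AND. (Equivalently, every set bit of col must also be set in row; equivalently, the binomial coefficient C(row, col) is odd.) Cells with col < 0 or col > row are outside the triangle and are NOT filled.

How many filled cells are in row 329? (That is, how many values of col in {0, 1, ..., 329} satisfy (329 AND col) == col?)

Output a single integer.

329 in binary = 101001001
popcount(329) = number of 1-bits in 101001001 = 4
A col c satisfies (329 AND c) == c iff every set bit of c is also set in 329; each of the 4 set bits of 329 can independently be on or off in c.
count = 2^4 = 16

Answer: 16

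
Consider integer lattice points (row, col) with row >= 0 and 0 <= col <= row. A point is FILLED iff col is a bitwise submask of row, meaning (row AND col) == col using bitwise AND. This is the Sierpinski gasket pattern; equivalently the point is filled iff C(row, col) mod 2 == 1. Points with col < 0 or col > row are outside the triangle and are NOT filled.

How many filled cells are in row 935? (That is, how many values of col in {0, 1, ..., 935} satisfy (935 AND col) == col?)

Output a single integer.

935 in binary = 1110100111
popcount(935) = number of 1-bits in 1110100111 = 7
A col c satisfies (935 AND c) == c iff every set bit of c is also set in 935; each of the 7 set bits of 935 can independently be on or off in c.
count = 2^7 = 128

Answer: 128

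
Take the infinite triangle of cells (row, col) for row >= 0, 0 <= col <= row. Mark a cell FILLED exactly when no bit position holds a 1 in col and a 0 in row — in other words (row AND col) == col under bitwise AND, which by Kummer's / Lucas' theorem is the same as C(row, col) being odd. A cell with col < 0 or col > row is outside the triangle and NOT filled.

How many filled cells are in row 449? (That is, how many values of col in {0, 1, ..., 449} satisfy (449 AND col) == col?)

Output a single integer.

Answer: 16

Derivation:
449 in binary = 111000001
popcount(449) = number of 1-bits in 111000001 = 4
A col c satisfies (449 AND c) == c iff every set bit of c is also set in 449; each of the 4 set bits of 449 can independently be on or off in c.
count = 2^4 = 16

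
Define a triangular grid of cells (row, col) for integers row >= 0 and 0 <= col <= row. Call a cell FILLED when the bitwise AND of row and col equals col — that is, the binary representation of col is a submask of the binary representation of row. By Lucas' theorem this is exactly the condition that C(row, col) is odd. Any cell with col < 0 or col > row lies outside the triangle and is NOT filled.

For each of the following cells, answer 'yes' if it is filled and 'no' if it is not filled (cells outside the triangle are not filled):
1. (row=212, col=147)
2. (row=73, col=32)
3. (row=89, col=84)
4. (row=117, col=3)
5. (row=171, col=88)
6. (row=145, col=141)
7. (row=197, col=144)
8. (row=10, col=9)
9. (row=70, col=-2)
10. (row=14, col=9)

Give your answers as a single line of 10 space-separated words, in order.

Answer: no no no no no no no no no no

Derivation:
(212,147): row=0b11010100, col=0b10010011, row AND col = 0b10010000 = 144; 144 != 147 -> empty
(73,32): row=0b1001001, col=0b100000, row AND col = 0b0 = 0; 0 != 32 -> empty
(89,84): row=0b1011001, col=0b1010100, row AND col = 0b1010000 = 80; 80 != 84 -> empty
(117,3): row=0b1110101, col=0b11, row AND col = 0b1 = 1; 1 != 3 -> empty
(171,88): row=0b10101011, col=0b1011000, row AND col = 0b1000 = 8; 8 != 88 -> empty
(145,141): row=0b10010001, col=0b10001101, row AND col = 0b10000001 = 129; 129 != 141 -> empty
(197,144): row=0b11000101, col=0b10010000, row AND col = 0b10000000 = 128; 128 != 144 -> empty
(10,9): row=0b1010, col=0b1001, row AND col = 0b1000 = 8; 8 != 9 -> empty
(70,-2): col outside [0, 70] -> not filled
(14,9): row=0b1110, col=0b1001, row AND col = 0b1000 = 8; 8 != 9 -> empty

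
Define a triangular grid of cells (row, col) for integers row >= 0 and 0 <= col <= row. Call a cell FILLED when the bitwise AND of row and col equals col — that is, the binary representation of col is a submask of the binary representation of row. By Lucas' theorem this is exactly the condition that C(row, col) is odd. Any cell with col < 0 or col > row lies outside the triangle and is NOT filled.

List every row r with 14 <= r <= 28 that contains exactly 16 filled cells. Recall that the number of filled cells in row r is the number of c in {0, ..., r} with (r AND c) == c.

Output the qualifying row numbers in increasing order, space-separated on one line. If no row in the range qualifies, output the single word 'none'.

Answer: 15 23 27

Derivation:
Row r has 2^popcount(r) filled cells, so we need popcount(r) = log2(16) = 4.
Scan r = 14..28 and keep those with exactly 4 one-bits:
r=14=1110 popcount=3 -> skip
r=15=1111 popcount=4 -> KEEP
r=16=10000 popcount=1 -> skip
r=17=10001 popcount=2 -> skip
r=18=10010 popcount=2 -> skip
r=19=10011 popcount=3 -> skip
r=20=10100 popcount=2 -> skip
r=21=10101 popcount=3 -> skip
r=22=10110 popcount=3 -> skip
r=23=10111 popcount=4 -> KEEP
r=24=11000 popcount=2 -> skip
r=25=11001 popcount=3 -> skip
r=26=11010 popcount=3 -> skip
r=27=11011 popcount=4 -> KEEP
r=28=11100 popcount=3 -> skip
Kept rows: 15 23 27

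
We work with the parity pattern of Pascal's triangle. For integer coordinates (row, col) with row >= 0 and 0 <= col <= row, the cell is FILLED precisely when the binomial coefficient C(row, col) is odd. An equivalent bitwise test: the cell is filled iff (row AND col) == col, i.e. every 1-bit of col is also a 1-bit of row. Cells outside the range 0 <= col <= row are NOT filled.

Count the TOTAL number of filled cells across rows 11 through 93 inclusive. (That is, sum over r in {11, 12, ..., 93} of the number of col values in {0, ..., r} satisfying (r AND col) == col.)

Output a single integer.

Answer: 1082

Derivation:
r11=1011 pc3: +8 =8
r12=1100 pc2: +4 =12
r13=1101 pc3: +8 =20
r14=1110 pc3: +8 =28
r15=1111 pc4: +16 =44
r16=10000 pc1: +2 =46
r17=10001 pc2: +4 =50
r18=10010 pc2: +4 =54
r19=10011 pc3: +8 =62
r20=10100 pc2: +4 =66
r21=10101 pc3: +8 =74
r22=10110 pc3: +8 =82
r23=10111 pc4: +16 =98
r24=11000 pc2: +4 =102
r25=11001 pc3: +8 =110
r26=11010 pc3: +8 =118
r27=11011 pc4: +16 =134
r28=11100 pc3: +8 =142
r29=11101 pc4: +16 =158
r30=11110 pc4: +16 =174
r31=11111 pc5: +32 =206
r32=100000 pc1: +2 =208
r33=100001 pc2: +4 =212
r34=100010 pc2: +4 =216
r35=100011 pc3: +8 =224
r36=100100 pc2: +4 =228
r37=100101 pc3: +8 =236
r38=100110 pc3: +8 =244
r39=100111 pc4: +16 =260
r40=101000 pc2: +4 =264
r41=101001 pc3: +8 =272
r42=101010 pc3: +8 =280
r43=101011 pc4: +16 =296
r44=101100 pc3: +8 =304
r45=101101 pc4: +16 =320
r46=101110 pc4: +16 =336
r47=101111 pc5: +32 =368
r48=110000 pc2: +4 =372
r49=110001 pc3: +8 =380
r50=110010 pc3: +8 =388
r51=110011 pc4: +16 =404
r52=110100 pc3: +8 =412
r53=110101 pc4: +16 =428
r54=110110 pc4: +16 =444
r55=110111 pc5: +32 =476
r56=111000 pc3: +8 =484
r57=111001 pc4: +16 =500
r58=111010 pc4: +16 =516
r59=111011 pc5: +32 =548
r60=111100 pc4: +16 =564
r61=111101 pc5: +32 =596
r62=111110 pc5: +32 =628
r63=111111 pc6: +64 =692
r64=1000000 pc1: +2 =694
r65=1000001 pc2: +4 =698
r66=1000010 pc2: +4 =702
r67=1000011 pc3: +8 =710
r68=1000100 pc2: +4 =714
r69=1000101 pc3: +8 =722
r70=1000110 pc3: +8 =730
r71=1000111 pc4: +16 =746
r72=1001000 pc2: +4 =750
r73=1001001 pc3: +8 =758
r74=1001010 pc3: +8 =766
r75=1001011 pc4: +16 =782
r76=1001100 pc3: +8 =790
r77=1001101 pc4: +16 =806
r78=1001110 pc4: +16 =822
r79=1001111 pc5: +32 =854
r80=1010000 pc2: +4 =858
r81=1010001 pc3: +8 =866
r82=1010010 pc3: +8 =874
r83=1010011 pc4: +16 =890
r84=1010100 pc3: +8 =898
r85=1010101 pc4: +16 =914
r86=1010110 pc4: +16 =930
r87=1010111 pc5: +32 =962
r88=1011000 pc3: +8 =970
r89=1011001 pc4: +16 =986
r90=1011010 pc4: +16 =1002
r91=1011011 pc5: +32 =1034
r92=1011100 pc4: +16 =1050
r93=1011101 pc5: +32 =1082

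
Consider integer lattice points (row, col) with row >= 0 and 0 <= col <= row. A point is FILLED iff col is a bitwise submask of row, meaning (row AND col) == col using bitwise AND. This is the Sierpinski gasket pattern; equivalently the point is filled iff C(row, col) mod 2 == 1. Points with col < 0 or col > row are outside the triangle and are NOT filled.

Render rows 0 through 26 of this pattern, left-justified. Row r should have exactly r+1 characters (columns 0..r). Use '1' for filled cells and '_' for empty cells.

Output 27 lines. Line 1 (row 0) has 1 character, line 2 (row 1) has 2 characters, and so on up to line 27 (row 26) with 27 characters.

r0=0: 1
r1=1: 11
r2=10: 1_1
r3=11: 1111
r4=100: 1___1
r5=101: 11__11
r6=110: 1_1_1_1
r7=111: 11111111
r8=1000: 1_______1
r9=1001: 11______11
r10=1010: 1_1_____1_1
r11=1011: 1111____1111
r12=1100: 1___1___1___1
r13=1101: 11__11__11__11
r14=1110: 1_1_1_1_1_1_1_1
r15=1111: 1111111111111111
r16=10000: 1_______________1
r17=10001: 11______________11
r18=10010: 1_1_____________1_1
r19=10011: 1111____________1111
r20=10100: 1___1___________1___1
r21=10101: 11__11__________11__11
r22=10110: 1_1_1_1_________1_1_1_1
r23=10111: 11111111________11111111
r24=11000: 1_______1_______1_______1
r25=11001: 11______11______11______11
r26=11010: 1_1_____1_1_____1_1_____1_1

Answer: 1
11
1_1
1111
1___1
11__11
1_1_1_1
11111111
1_______1
11______11
1_1_____1_1
1111____1111
1___1___1___1
11__11__11__11
1_1_1_1_1_1_1_1
1111111111111111
1_______________1
11______________11
1_1_____________1_1
1111____________1111
1___1___________1___1
11__11__________11__11
1_1_1_1_________1_1_1_1
11111111________11111111
1_______1_______1_______1
11______11______11______11
1_1_____1_1_____1_1_____1_1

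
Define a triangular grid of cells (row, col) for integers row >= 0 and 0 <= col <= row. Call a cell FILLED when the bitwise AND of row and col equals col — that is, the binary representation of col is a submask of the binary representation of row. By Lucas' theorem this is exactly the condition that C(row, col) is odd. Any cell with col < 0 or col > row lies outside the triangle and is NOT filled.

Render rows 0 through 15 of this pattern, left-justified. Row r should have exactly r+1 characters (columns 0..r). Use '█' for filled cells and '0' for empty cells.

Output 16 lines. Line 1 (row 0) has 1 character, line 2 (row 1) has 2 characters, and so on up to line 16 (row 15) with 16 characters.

r0=0: █
r1=1: ██
r2=10: █0█
r3=11: ████
r4=100: █000█
r5=101: ██00██
r6=110: █0█0█0█
r7=111: ████████
r8=1000: █0000000█
r9=1001: ██000000██
r10=1010: █0█00000█0█
r11=1011: ████0000████
r12=1100: █000█000█000█
r13=1101: ██00██00██00██
r14=1110: █0█0█0█0█0█0█0█
r15=1111: ████████████████

Answer: █
██
█0█
████
█000█
██00██
█0█0█0█
████████
█0000000█
██000000██
█0█00000█0█
████0000████
█000█000█000█
██00██00██00██
█0█0█0█0█0█0█0█
████████████████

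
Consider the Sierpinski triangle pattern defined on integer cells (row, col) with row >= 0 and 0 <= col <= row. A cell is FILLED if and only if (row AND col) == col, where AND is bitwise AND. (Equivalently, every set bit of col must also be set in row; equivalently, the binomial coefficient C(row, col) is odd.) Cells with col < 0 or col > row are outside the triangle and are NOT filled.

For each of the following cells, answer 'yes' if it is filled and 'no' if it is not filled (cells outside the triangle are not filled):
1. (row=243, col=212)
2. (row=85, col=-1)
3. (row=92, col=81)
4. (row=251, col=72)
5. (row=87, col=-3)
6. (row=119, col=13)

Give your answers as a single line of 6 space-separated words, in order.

Answer: no no no yes no no

Derivation:
(243,212): row=0b11110011, col=0b11010100, row AND col = 0b11010000 = 208; 208 != 212 -> empty
(85,-1): col outside [0, 85] -> not filled
(92,81): row=0b1011100, col=0b1010001, row AND col = 0b1010000 = 80; 80 != 81 -> empty
(251,72): row=0b11111011, col=0b1001000, row AND col = 0b1001000 = 72; 72 == 72 -> filled
(87,-3): col outside [0, 87] -> not filled
(119,13): row=0b1110111, col=0b1101, row AND col = 0b101 = 5; 5 != 13 -> empty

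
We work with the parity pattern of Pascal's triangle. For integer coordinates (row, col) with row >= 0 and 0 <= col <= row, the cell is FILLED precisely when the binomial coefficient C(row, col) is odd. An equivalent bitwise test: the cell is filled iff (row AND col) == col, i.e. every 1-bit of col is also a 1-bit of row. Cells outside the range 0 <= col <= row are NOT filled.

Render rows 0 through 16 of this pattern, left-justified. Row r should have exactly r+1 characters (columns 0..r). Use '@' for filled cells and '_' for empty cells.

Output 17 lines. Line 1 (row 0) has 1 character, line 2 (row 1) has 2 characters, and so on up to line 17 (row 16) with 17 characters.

r0=0: @
r1=1: @@
r2=10: @_@
r3=11: @@@@
r4=100: @___@
r5=101: @@__@@
r6=110: @_@_@_@
r7=111: @@@@@@@@
r8=1000: @_______@
r9=1001: @@______@@
r10=1010: @_@_____@_@
r11=1011: @@@@____@@@@
r12=1100: @___@___@___@
r13=1101: @@__@@__@@__@@
r14=1110: @_@_@_@_@_@_@_@
r15=1111: @@@@@@@@@@@@@@@@
r16=10000: @_______________@

Answer: @
@@
@_@
@@@@
@___@
@@__@@
@_@_@_@
@@@@@@@@
@_______@
@@______@@
@_@_____@_@
@@@@____@@@@
@___@___@___@
@@__@@__@@__@@
@_@_@_@_@_@_@_@
@@@@@@@@@@@@@@@@
@_______________@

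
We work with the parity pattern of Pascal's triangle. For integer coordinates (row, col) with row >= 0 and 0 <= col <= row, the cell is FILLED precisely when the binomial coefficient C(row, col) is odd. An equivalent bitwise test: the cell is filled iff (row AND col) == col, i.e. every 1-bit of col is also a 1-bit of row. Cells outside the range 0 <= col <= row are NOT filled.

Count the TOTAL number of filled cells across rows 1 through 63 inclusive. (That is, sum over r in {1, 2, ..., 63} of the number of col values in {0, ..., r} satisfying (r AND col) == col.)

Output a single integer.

r1=1 pc1: +2 =2
r2=10 pc1: +2 =4
r3=11 pc2: +4 =8
r4=100 pc1: +2 =10
r5=101 pc2: +4 =14
r6=110 pc2: +4 =18
r7=111 pc3: +8 =26
r8=1000 pc1: +2 =28
r9=1001 pc2: +4 =32
r10=1010 pc2: +4 =36
r11=1011 pc3: +8 =44
r12=1100 pc2: +4 =48
r13=1101 pc3: +8 =56
r14=1110 pc3: +8 =64
r15=1111 pc4: +16 =80
r16=10000 pc1: +2 =82
r17=10001 pc2: +4 =86
r18=10010 pc2: +4 =90
r19=10011 pc3: +8 =98
r20=10100 pc2: +4 =102
r21=10101 pc3: +8 =110
r22=10110 pc3: +8 =118
r23=10111 pc4: +16 =134
r24=11000 pc2: +4 =138
r25=11001 pc3: +8 =146
r26=11010 pc3: +8 =154
r27=11011 pc4: +16 =170
r28=11100 pc3: +8 =178
r29=11101 pc4: +16 =194
r30=11110 pc4: +16 =210
r31=11111 pc5: +32 =242
r32=100000 pc1: +2 =244
r33=100001 pc2: +4 =248
r34=100010 pc2: +4 =252
r35=100011 pc3: +8 =260
r36=100100 pc2: +4 =264
r37=100101 pc3: +8 =272
r38=100110 pc3: +8 =280
r39=100111 pc4: +16 =296
r40=101000 pc2: +4 =300
r41=101001 pc3: +8 =308
r42=101010 pc3: +8 =316
r43=101011 pc4: +16 =332
r44=101100 pc3: +8 =340
r45=101101 pc4: +16 =356
r46=101110 pc4: +16 =372
r47=101111 pc5: +32 =404
r48=110000 pc2: +4 =408
r49=110001 pc3: +8 =416
r50=110010 pc3: +8 =424
r51=110011 pc4: +16 =440
r52=110100 pc3: +8 =448
r53=110101 pc4: +16 =464
r54=110110 pc4: +16 =480
r55=110111 pc5: +32 =512
r56=111000 pc3: +8 =520
r57=111001 pc4: +16 =536
r58=111010 pc4: +16 =552
r59=111011 pc5: +32 =584
r60=111100 pc4: +16 =600
r61=111101 pc5: +32 =632
r62=111110 pc5: +32 =664
r63=111111 pc6: +64 =728

Answer: 728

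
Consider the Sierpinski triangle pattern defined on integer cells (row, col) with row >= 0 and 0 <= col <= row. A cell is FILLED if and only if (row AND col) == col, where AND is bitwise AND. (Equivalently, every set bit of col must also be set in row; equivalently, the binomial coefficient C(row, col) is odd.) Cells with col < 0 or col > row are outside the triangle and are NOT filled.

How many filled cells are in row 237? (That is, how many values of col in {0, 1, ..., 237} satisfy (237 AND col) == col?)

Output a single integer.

237 in binary = 11101101
popcount(237) = number of 1-bits in 11101101 = 6
A col c satisfies (237 AND c) == c iff every set bit of c is also set in 237; each of the 6 set bits of 237 can independently be on or off in c.
count = 2^6 = 64

Answer: 64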